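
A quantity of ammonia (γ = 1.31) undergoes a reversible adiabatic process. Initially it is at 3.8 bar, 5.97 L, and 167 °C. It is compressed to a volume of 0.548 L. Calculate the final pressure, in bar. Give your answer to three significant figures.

P₂ ≈ 86.8 bar

Adiabatic: P₁V₁^γ = P₂V₂^γ ⇒ P₂ = P₁ (V₁/V₂)^γ.
P₂ = 3.8 × (5.97/0.548)^(1.31) = 86.8 bar.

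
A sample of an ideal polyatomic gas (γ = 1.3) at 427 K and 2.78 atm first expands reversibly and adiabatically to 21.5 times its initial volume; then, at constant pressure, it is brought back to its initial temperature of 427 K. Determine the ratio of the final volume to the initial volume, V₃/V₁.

Adiabatic step: V₂/V₁ = 21.5; T₂ = T₁·(1/21.5)^(0.3) = 170.1 K.
Isobaric step: V₃/V₂ = T₃/T₂ = 427/170.1.
V₃/V₁ = (V₂/V₁)(V₃/V₂) = 21.5 × (427/170.1) = 53.97.

V₃/V₁ ≈ 54.0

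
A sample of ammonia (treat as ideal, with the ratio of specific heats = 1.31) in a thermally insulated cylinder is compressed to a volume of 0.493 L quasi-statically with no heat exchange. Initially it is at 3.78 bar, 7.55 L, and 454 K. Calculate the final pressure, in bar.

Since PV^γ is constant along a reversible adiabat, P₂ = P₁ (V₁/V₂)^γ.
P₂ = 3.78 × (7.55/0.493)^(1.31) = 134.9 bar.

P₂ ≈ 135 bar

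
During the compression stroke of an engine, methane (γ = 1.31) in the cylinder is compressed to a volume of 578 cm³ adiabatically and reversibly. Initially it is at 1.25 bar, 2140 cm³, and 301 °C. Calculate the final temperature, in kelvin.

Adiabatic: T₁V₁^(γ−1) = T₂V₂^(γ−1) ⇒ T₂ = T₁ (V₁/V₂)^(γ−1).
T₁ = 301 °C = 574.1 K.
T₂ = 574.1 × (2140/578)^(0.31) = 861.5 K.

T₂ ≈ 862 K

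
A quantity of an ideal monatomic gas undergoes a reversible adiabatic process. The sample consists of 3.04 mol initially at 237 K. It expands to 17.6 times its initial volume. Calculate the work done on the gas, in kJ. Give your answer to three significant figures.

W ≈ -7.66 kJ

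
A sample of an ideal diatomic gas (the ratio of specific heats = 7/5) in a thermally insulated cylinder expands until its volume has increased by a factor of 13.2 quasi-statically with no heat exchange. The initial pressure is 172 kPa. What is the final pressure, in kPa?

P₂ ≈ 4.64 kPa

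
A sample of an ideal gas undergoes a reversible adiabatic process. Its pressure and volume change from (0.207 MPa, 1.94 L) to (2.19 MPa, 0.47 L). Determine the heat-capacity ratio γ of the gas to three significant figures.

γ ≈ 1.66

PV^γ = const ⇒ γ = ln(P₂/P₁) / ln(V₁/V₂).
γ = ln(2.19/0.207) / ln(1.94/0.47) = 1.664.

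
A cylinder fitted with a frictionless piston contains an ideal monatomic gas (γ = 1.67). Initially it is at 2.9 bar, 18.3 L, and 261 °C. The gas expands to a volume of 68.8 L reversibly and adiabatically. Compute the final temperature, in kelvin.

T₂ ≈ 220 K

For a reversible adiabat TV^(γ−1) is constant, so T₂ = T₁ (V₁/V₂)^(γ−1).
T₁ = 261 °C = 534.1 K.
T₂ = 534.1 × (18.3/68.8)^(0.67) = 219.9 K.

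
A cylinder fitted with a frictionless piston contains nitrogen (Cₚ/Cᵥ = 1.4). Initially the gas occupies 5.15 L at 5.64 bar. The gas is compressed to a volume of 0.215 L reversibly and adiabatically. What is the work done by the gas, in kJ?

W ≈ -18.6 kJ

P₂ = P₁(V₁/V₂)^γ = 5.64×(5.15/0.215)^(1.4) = 481.3 bar.
For a reversible adiabat, W_by_gas = (P₁V₁ − P₂V₂)/(γ−1).
W_by = (564000×0.00515 − 4.813×10^7×0.000215) / (0.4) = -18610 J.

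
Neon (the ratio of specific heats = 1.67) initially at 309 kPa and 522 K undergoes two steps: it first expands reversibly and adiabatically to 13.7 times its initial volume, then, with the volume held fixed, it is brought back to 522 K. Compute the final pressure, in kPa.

P₃ ≈ 22.6 kPa

Adiabatic step (PV^γ = const): P₂ = 309×(1/13.7)^(1.67) = 3.905 kPa; T₂ = 522×(1/13.7)^(0.67) = 90.38 K.
Isochoric: P₃ = P₂(T₃/T₂) = 3.905 × (522/90.38) = 22.55 kPa.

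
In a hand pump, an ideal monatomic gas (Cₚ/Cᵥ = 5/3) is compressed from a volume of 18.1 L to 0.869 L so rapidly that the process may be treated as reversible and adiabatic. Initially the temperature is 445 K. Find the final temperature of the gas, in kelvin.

Adiabatic: T₁V₁^(γ−1) = T₂V₂^(γ−1) ⇒ T₂ = T₁ (V₁/V₂)^(γ−1).
T₂ = 445 × (18.1/0.869)^(2/3) = 3369 K.

T₂ ≈ 3370 K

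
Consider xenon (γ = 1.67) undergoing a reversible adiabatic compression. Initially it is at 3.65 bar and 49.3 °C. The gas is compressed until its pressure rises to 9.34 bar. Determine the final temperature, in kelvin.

T₂ ≈ 470 K

Along an adiabat T P^((1−γ)/γ) is constant, so T₂ = T₁ (P₂/P₁)^((γ−1)/γ).
T₁ = 49.3 °C = 322.4 K.
T₂ = 322.4 × (9.34/3.65)^(0.401) = 470.1 K.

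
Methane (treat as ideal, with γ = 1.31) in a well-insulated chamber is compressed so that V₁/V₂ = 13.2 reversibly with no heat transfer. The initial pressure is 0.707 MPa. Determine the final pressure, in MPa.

P₂ ≈ 20.8 MPa

Adiabatic: P₁V₁^γ = P₂V₂^γ ⇒ P₂ = P₁ (V₁/V₂)^γ.
P₂ = 0.707 × 13.2^(1.31) = 20.77 MPa.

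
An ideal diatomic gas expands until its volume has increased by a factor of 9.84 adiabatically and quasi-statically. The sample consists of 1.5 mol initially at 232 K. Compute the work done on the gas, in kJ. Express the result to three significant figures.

W ≈ -4.33 kJ

Adiabatic: T₁V₁^(γ−1) = T₂V₂^(γ−1) ⇒ T₂ = T₁ (V₁/V₂)^(γ−1).
γ = 7/5 for a diatomic ideal gas, so γ−1 = 2/5.
T₂ = 232 × (1/9.84)^(2/5) = 92.96 K.
Q = 0, so ΔU = W_on_gas = nCᵥΔT with Cᵥ = R/(γ−1) = 20.79 J/(mol·K).
ΔU = 1.5 × 20.79 × (92.96 − 232) = -4335 J.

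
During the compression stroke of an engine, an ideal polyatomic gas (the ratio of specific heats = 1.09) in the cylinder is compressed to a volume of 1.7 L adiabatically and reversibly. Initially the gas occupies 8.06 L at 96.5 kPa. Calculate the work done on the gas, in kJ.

P₂ = P₁(V₁/V₂)^γ = 96.5×(8.06/1.7)^(1.09) = 526.3 kPa.
For a reversible adiabat, W_by_gas = (P₁V₁ − P₂V₂)/(γ−1).
W_by = (96500×0.00806 − 526300×0.0017) / (0.09) = -1299 J.
W_on_gas = −W_by = 1299 J.

W ≈ 1.30 kJ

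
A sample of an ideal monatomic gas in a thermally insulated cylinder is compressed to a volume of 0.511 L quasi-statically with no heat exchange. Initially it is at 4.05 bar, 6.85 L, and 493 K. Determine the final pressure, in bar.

P₂ ≈ 306 bar

Adiabatic: P₁V₁^γ = P₂V₂^γ ⇒ P₂ = P₁ (V₁/V₂)^γ.
γ = 5/3 for a monatomic ideal gas.
P₂ = 4.05 × (6.85/0.511)^(5/3) = 306.4 bar.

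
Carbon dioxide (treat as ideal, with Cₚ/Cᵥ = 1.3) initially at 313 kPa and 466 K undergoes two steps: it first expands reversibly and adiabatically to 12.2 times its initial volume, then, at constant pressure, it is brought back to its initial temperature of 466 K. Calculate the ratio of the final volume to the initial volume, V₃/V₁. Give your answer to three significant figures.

V₃/V₁ ≈ 25.8

Adiabatic step: V₂/V₁ = 12.2; T₂ = T₁·(1/12.2)^(0.3) = 220 K.
Isobaric step: V₃/V₂ = T₃/T₂ = 466/220.
V₃/V₁ = (V₂/V₁)(V₃/V₂) = 12.2 × (466/220) = 25.84.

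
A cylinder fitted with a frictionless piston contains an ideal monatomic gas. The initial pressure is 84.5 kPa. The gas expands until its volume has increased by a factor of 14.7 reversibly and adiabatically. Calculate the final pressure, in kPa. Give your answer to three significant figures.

Since PV^γ is constant along a reversible adiabat, P₂ = P₁ (V₁/V₂)^γ.
For a monatomic ideal gas γ = 5/3.
P₂ = 84.5 × (1/14.7)^(5/3) = 0.9579 kPa.

P₂ ≈ 0.958 kPa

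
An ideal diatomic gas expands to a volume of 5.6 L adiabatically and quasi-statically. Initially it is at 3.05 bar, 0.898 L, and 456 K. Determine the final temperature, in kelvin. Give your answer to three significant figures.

T₂ ≈ 219 K

Adiabatic: T₁V₁^(γ−1) = T₂V₂^(γ−1) ⇒ T₂ = T₁ (V₁/V₂)^(γ−1).
γ = 7/5 for a diatomic ideal gas.
T₂ = 456 × (0.898/5.6)^(2/5) = 219.3 K.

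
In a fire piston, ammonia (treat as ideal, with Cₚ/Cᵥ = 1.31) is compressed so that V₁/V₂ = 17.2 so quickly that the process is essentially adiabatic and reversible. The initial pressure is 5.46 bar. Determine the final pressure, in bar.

P₂ ≈ 227 bar

Since PV^γ is constant along a reversible adiabat, P₂ = P₁ (V₁/V₂)^γ.
P₂ = 5.46 × 17.2^(1.31) = 226.8 bar.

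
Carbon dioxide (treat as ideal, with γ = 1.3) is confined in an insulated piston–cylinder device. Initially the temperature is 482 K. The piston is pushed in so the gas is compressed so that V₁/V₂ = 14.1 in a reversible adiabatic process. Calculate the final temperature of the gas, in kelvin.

Adiabatic: T₁V₁^(γ−1) = T₂V₂^(γ−1) ⇒ T₂ = T₁ (V₁/V₂)^(γ−1).
T₂ = 482 × 14.1^(0.3) = 1066 K.

T₂ ≈ 1070 K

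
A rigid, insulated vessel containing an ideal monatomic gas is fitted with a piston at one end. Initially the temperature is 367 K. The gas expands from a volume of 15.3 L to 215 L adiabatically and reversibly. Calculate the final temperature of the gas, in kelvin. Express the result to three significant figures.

For a reversible adiabat TV^(γ−1) is constant, so T₂ = T₁ (V₁/V₂)^(γ−1).
For a monatomic ideal gas γ = 5/3, so γ−1 = 2/3.
T₂ = 367 × (15.3/215)^(2/3) = 63.02 K.

T₂ ≈ 63.0 K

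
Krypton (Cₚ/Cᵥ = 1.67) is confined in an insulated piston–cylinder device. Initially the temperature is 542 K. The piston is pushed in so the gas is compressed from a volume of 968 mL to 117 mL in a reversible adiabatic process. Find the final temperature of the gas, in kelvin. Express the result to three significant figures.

T₂ ≈ 2230 K

Adiabatic: T₁V₁^(γ−1) = T₂V₂^(γ−1) ⇒ T₂ = T₁ (V₁/V₂)^(γ−1).
T₂ = 542 × (968/117)^(0.67) = 2233 K.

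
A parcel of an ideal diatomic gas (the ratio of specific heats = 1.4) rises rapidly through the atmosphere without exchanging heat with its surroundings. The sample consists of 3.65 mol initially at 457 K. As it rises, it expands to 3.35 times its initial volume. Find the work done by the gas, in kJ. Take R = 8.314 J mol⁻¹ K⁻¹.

W ≈ 13.3 kJ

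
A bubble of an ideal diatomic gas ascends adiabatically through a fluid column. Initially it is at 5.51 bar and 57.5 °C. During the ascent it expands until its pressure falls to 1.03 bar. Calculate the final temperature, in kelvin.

Along an adiabat T P^((1−γ)/γ) is constant, so T₂ = T₁ (P₂/P₁)^((γ−1)/γ).
For a diatomic ideal gas γ = 7/5, so (γ−1)/γ = 2/7.
T₁ = 57.5 °C = 330.6 K.
T₂ = 330.6 × (1.03/5.51)^(2/7) = 204.8 K.

T₂ ≈ 205 K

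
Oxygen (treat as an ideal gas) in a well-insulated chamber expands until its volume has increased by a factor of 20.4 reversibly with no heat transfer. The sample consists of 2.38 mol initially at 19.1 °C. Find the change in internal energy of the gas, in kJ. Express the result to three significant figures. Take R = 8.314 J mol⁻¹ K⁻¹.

For a reversible adiabat TV^(γ−1) is constant, so T₂ = T₁ (V₁/V₂)^(γ−1).
γ = 7/5 for a diatomic ideal gas, so γ−1 = 2/5.
T₁ = 19.1 °C = 292.2 K.
T₂ = 292.2 × (1/20.4)^(2/5) = 87.48 K.
Q = 0, so ΔU = W_on_gas = nCᵥΔT with Cᵥ = R/(γ−1) = 20.79 J/(mol·K).
ΔU = 2.38 × 20.79 × (87.48 − 292.2) = -10130 J.

ΔU ≈ -10.1 kJ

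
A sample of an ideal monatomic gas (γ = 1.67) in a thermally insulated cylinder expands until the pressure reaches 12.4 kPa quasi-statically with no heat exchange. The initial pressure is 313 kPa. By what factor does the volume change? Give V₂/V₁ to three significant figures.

V₂/V₁ ≈ 6.91

From PV^γ = const, V₂/V₁ = (P₁/P₂)^(1/γ).
V₂/V₁ = (313/12.4)^(0.599) = 6.912.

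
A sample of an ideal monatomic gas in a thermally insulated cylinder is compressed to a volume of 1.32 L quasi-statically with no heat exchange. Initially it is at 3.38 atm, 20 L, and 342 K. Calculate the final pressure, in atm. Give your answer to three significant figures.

Adiabatic: P₁V₁^γ = P₂V₂^γ ⇒ P₂ = P₁ (V₁/V₂)^γ.
γ = 5/3 for a monatomic ideal gas.
P₂ = 3.38 × (20/1.32)^(5/3) = 313.6 atm.

P₂ ≈ 314 atm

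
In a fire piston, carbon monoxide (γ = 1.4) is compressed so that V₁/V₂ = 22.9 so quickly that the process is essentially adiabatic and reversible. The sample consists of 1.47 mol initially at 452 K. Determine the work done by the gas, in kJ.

For a reversible adiabat TV^(γ−1) is constant, so T₂ = T₁ (V₁/V₂)^(γ−1).
T₂ = 452 × 22.9^(0.4) = 1582 K.
Q = 0, so ΔU = W_on_gas = nCᵥΔT with Cᵥ = R/(γ−1) = 20.79 J/(mol·K).
ΔU = 1.47 × 20.79 × (1582 − 452) = 34510 J.
Work done by the gas = −ΔU = -34510 J.

W ≈ -34.5 kJ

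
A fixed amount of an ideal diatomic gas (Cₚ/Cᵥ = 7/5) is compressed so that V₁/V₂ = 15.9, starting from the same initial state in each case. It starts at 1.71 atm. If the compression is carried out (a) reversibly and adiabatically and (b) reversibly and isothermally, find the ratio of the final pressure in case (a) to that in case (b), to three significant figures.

P_adiabatic / P_isothermal ≈ 3.02

Isothermal: P_b = P₁(V₁/V₂) = 1.71×15.9.
Adiabatic: P_a = P₁(V₁/V₂)^γ = 1.71×15.9^(7/5).
P_a/P_b = (V₁/V₂)^(γ−1) = 15.9^(2/5) = 3.024.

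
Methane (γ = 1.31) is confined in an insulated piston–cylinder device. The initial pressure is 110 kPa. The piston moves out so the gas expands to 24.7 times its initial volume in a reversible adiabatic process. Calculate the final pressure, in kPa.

Since PV^γ is constant along a reversible adiabat, P₂ = P₁ (V₁/V₂)^γ.
P₂ = 110 × (1/24.7)^(1.31) = 1.648 kPa.

P₂ ≈ 1.65 kPa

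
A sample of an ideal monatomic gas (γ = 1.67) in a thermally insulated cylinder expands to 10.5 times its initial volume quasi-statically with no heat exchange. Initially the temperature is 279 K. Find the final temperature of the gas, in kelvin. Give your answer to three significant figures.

Adiabatic: T₁V₁^(γ−1) = T₂V₂^(γ−1) ⇒ T₂ = T₁ (V₁/V₂)^(γ−1).
T₂ = 279 × (1/10.5)^(0.67) = 57.73 K.

T₂ ≈ 57.7 K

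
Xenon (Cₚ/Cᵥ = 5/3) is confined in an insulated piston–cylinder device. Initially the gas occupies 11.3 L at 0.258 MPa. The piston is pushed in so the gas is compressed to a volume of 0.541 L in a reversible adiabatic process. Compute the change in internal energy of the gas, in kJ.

ΔU ≈ 28.8 kJ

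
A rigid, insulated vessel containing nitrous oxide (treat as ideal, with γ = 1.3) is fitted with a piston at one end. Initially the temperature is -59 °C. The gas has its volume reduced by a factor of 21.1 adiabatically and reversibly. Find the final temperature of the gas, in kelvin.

T₂ ≈ 535 K

For a reversible adiabat TV^(γ−1) is constant, so T₂ = T₁ (V₁/V₂)^(γ−1).
T₁ = -59 °C = 214.1 K.
T₂ = 214.1 × 21.1^(0.3) = 534.6 K.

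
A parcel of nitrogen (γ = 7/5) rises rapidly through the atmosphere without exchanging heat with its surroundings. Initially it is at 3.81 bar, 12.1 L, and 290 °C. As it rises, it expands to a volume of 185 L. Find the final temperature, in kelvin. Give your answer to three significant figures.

Adiabatic: T₁V₁^(γ−1) = T₂V₂^(γ−1) ⇒ T₂ = T₁ (V₁/V₂)^(γ−1).
T₁ = 290 °C = 563.1 K.
T₂ = 563.1 × (12.1/185)^(2/5) = 189.2 K.

T₂ ≈ 189 K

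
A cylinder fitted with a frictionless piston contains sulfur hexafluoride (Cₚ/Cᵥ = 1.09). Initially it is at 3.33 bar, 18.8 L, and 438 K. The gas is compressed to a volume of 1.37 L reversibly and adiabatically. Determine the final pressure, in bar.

P₂ ≈ 57.8 bar

Since PV^γ is constant along a reversible adiabat, P₂ = P₁ (V₁/V₂)^γ.
P₂ = 3.33 × (18.8/1.37)^(1.09) = 57.84 bar.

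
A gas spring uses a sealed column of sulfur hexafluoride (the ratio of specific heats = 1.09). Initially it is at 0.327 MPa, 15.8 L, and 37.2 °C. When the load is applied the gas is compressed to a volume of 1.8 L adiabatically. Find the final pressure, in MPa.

Since PV^γ is constant along a reversible adiabat, P₂ = P₁ (V₁/V₂)^γ.
P₂ = 0.327 × (15.8/1.8)^(1.09) = 3.49 MPa.

P₂ ≈ 3.49 MPa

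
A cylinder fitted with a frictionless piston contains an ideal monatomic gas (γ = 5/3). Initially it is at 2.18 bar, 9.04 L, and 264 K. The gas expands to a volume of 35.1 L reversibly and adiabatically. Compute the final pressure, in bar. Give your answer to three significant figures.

P₂ ≈ 0.227 bar

Adiabatic: P₁V₁^γ = P₂V₂^γ ⇒ P₂ = P₁ (V₁/V₂)^γ.
P₂ = 2.18 × (9.04/35.1)^(5/3) = 0.2273 bar.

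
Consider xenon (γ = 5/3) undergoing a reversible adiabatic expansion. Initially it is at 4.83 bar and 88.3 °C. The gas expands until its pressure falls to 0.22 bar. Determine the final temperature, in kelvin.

T₂ ≈ 105 K

Along an adiabat T P^((1−γ)/γ) is constant, so T₂ = T₁ (P₂/P₁)^((γ−1)/γ).
T₁ = 88.3 °C = 361.4 K.
T₂ = 361.4 × (0.22/4.83)^(2/5) = 105.1 K.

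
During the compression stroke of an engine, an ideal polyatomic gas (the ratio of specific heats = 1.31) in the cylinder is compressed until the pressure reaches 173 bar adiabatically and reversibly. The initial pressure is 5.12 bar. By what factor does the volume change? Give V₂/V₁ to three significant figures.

V₂/V₁ ≈ 0.0681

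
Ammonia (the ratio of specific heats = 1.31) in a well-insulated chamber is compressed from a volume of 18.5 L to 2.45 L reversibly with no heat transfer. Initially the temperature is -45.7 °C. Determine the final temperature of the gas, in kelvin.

T₂ ≈ 426 K

Adiabatic: T₁V₁^(γ−1) = T₂V₂^(γ−1) ⇒ T₂ = T₁ (V₁/V₂)^(γ−1).
T₁ = -45.7 °C = 227.4 K.
T₂ = 227.4 × (18.5/2.45)^(0.31) = 425.7 K.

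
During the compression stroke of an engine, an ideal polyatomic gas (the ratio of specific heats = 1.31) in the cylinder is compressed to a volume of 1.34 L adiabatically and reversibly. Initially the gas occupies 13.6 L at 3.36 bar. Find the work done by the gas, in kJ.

W ≈ -15.5 kJ

P₂ = P₁(V₁/V₂)^γ = 3.36×(13.6/1.34)^(1.31) = 69.95 bar.
For a reversible adiabat, W_by_gas = (P₁V₁ − P₂V₂)/(γ−1).
W_by = (336000×0.0136 − 6.995×10^6×0.00134) / (0.31) = -15490 J.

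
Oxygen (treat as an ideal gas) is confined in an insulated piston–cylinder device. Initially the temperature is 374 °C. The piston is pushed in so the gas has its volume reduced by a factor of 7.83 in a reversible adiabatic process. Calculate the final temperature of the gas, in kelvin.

Adiabatic: T₁V₁^(γ−1) = T₂V₂^(γ−1) ⇒ T₂ = T₁ (V₁/V₂)^(γ−1).
For a diatomic ideal gas γ = 7/5, so γ−1 = 2/5.
T₁ = 374 °C = 647.1 K.
T₂ = 647.1 × 7.83^(2/5) = 1474 K.

T₂ ≈ 1470 K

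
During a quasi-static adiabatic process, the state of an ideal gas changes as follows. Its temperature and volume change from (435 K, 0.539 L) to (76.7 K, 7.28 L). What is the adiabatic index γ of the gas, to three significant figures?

γ ≈ 1.67

TV^(γ−1) = const ⇒ γ − 1 = ln(T₂/T₁) / ln(V₁/V₂).
γ = 1 + ln(76.7/435) / ln(0.539/7.28) = 1.667.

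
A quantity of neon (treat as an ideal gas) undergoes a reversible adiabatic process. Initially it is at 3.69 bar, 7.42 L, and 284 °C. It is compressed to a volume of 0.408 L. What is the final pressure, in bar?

Since PV^γ is constant along a reversible adiabat, P₂ = P₁ (V₁/V₂)^γ.
γ = 5/3 for a monatomic ideal gas.
P₂ = 3.69 × (7.42/0.408)^(5/3) = 464.1 bar.

P₂ ≈ 464 bar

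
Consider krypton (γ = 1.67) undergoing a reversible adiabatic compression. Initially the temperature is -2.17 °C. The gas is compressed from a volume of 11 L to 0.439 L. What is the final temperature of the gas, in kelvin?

T₂ ≈ 2350 K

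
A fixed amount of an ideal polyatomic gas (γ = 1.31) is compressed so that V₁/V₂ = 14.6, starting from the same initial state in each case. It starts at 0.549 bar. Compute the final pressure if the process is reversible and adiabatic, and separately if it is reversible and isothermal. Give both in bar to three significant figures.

adiabatic: 18.4 bar; isothermal: 8.02 bar

Isothermal: P₂ = P₁(V₁/V₂) = 0.549×14.6 = 8.015 bar.
Adiabatic: P₂ = P₁(V₁/V₂)^γ = 0.549×14.6^(1.31) = 18.4 bar.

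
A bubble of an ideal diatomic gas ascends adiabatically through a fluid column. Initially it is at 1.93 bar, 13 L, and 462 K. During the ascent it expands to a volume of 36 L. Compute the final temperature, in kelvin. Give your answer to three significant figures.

For a reversible adiabat TV^(γ−1) is constant, so T₂ = T₁ (V₁/V₂)^(γ−1).
γ = 7/5 for a diatomic ideal gas.
T₂ = 462 × (13/36)^(2/5) = 307.4 K.

T₂ ≈ 307 K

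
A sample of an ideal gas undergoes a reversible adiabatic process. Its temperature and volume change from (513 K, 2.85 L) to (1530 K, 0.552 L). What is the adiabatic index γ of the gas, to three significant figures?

γ ≈ 1.67

TV^(γ−1) = const ⇒ γ − 1 = ln(T₂/T₁) / ln(V₁/V₂).
γ = 1 + ln(1530/513) / ln(2.85/0.552) = 1.666.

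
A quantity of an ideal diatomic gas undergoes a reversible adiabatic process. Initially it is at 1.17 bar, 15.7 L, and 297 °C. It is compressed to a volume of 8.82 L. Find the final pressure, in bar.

Since PV^γ is constant along a reversible adiabat, P₂ = P₁ (V₁/V₂)^γ.
γ = 7/5 for a diatomic ideal gas.
P₂ = 1.17 × (15.7/8.82)^(7/5) = 2.623 bar.

P₂ ≈ 2.62 bar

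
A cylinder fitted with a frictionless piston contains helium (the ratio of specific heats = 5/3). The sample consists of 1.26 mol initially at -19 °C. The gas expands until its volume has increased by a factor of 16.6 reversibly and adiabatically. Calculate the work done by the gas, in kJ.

W ≈ 3.38 kJ

For a reversible adiabat TV^(γ−1) is constant, so T₂ = T₁ (V₁/V₂)^(γ−1).
T₁ = -19 °C = 254.1 K.
T₂ = 254.1 × (1/16.6)^(2/3) = 39.06 K.
Q = 0, so ΔU = W_on_gas = nCᵥΔT with Cᵥ = R/(γ−1) = 12.47 J/(mol·K).
ΔU = 1.26 × 12.47 × (39.06 − 254.1) = -3380 J.
Work done by the gas = −ΔU = 3380 J.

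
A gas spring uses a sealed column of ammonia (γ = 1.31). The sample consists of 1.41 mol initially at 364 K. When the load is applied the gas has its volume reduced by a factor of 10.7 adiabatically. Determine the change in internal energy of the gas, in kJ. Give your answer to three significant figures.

ΔU ≈ 14.9 kJ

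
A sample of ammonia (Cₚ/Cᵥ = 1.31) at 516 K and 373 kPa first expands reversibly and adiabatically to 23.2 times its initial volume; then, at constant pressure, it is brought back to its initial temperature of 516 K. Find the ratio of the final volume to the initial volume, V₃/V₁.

Adiabatic step: V₂/V₁ = 23.2; T₂ = T₁·(1/23.2)^(0.31) = 194.7 K.
Isobaric step: V₃/V₂ = T₃/T₂ = 516/194.7.
V₃/V₁ = (V₂/V₁)(V₃/V₂) = 23.2 × (516/194.7) = 61.49.

V₃/V₁ ≈ 61.5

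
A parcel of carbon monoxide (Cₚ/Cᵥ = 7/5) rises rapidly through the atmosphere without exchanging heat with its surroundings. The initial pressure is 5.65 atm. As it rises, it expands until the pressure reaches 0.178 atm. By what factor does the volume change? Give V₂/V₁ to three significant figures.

From PV^γ = const, V₂/V₁ = (P₁/P₂)^(1/γ).
V₂/V₁ = (5.65/0.178)^(5/7) = 11.82.

V₂/V₁ ≈ 11.8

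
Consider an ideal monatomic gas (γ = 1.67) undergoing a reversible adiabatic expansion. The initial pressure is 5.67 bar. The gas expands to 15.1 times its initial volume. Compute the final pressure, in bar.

Since PV^γ is constant along a reversible adiabat, P₂ = P₁ (V₁/V₂)^γ.
P₂ = 5.67 × (1/15.1)^(1.67) = 0.06091 bar.

P₂ ≈ 0.0609 bar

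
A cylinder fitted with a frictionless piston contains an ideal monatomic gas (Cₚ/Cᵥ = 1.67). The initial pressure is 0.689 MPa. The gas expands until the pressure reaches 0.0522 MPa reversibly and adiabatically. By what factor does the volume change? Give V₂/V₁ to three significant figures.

From PV^γ = const, V₂/V₁ = (P₁/P₂)^(1/γ).
V₂/V₁ = (0.689/0.0522)^(0.599) = 4.688.

V₂/V₁ ≈ 4.69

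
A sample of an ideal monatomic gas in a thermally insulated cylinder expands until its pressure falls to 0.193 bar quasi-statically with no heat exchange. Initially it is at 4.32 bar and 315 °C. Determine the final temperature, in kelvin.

Along an adiabat T P^((1−γ)/γ) is constant, so T₂ = T₁ (P₂/P₁)^((γ−1)/γ).
For a monatomic ideal gas γ = 5/3, so (γ−1)/γ = 2/5.
T₁ = 315 °C = 588.1 K.
T₂ = 588.1 × (0.193/4.32)^(2/5) = 169.6 K.

T₂ ≈ 170 K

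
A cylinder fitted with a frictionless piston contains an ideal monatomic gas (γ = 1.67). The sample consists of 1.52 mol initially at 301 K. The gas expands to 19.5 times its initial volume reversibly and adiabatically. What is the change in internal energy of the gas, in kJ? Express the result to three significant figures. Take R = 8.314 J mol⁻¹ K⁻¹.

Adiabatic: T₁V₁^(γ−1) = T₂V₂^(γ−1) ⇒ T₂ = T₁ (V₁/V₂)^(γ−1).
T₂ = 301 × (1/19.5)^(0.67) = 41.14 K.
Q = 0, so ΔU = W_on_gas = nCᵥΔT with Cᵥ = R/(γ−1) = 12.41 J/(mol·K).
ΔU = 1.52 × 12.41 × (41.14 − 301) = -4901 J.

ΔU ≈ -4.90 kJ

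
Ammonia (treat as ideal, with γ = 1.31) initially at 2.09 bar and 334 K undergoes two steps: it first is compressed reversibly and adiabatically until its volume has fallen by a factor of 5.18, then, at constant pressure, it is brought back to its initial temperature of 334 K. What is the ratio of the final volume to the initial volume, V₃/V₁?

V₃/V₁ ≈ 0.116

Adiabatic step: V₂/V₁ = 0.1931; T₂ = T₁·5.18^(0.31) = 556.1 K.
Isobaric step: V₃/V₂ = T₃/T₂ = 334/556.1.
V₃/V₁ = (V₂/V₁)(V₃/V₂) = 0.1931 × (334/556.1) = 0.1159.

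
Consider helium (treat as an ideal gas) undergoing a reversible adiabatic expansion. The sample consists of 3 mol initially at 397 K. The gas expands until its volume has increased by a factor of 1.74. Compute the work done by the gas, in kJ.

W ≈ 4.59 kJ

Adiabatic: T₁V₁^(γ−1) = T₂V₂^(γ−1) ⇒ T₂ = T₁ (V₁/V₂)^(γ−1).
γ = 5/3 for a monatomic ideal gas, so γ−1 = 2/3.
T₂ = 397 × (1/1.74)^(2/3) = 274.4 K.
Q = 0, so ΔU = W_on_gas = nCᵥΔT with Cᵥ = R/(γ−1) = 12.47 J/(mol·K).
ΔU = 3 × 12.47 × (274.4 − 397) = -4586 J.
Work done by the gas = −ΔU = 4586 J.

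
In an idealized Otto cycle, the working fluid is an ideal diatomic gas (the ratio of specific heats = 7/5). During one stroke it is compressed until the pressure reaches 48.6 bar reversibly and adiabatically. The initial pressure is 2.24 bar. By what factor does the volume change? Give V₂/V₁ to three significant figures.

V₂/V₁ ≈ 0.111

From PV^γ = const, V₂/V₁ = (P₁/P₂)^(1/γ).
V₂/V₁ = (2.24/48.6)^(5/7) = 0.111.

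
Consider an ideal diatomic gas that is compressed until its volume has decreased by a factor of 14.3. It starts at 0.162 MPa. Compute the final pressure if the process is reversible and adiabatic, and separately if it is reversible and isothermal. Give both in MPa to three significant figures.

adiabatic: 6.71 MPa; isothermal: 2.32 MPa

For a diatomic ideal gas γ = 7/5.
Isothermal: P₂ = P₁(V₁/V₂) = 0.162×14.3 = 2.317 MPa.
Adiabatic: P₂ = P₁(V₁/V₂)^γ = 0.162×14.3^(7/5) = 6.714 MPa.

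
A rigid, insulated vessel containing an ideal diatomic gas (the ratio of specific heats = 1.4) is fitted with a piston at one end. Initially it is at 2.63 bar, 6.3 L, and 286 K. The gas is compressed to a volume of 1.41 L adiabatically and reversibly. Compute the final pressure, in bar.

P₂ ≈ 21.4 bar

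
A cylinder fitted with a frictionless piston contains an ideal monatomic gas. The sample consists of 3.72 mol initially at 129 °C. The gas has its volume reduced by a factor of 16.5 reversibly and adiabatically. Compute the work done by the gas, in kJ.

W ≈ -102 kJ

For a reversible adiabat TV^(γ−1) is constant, so T₂ = T₁ (V₁/V₂)^(γ−1).
γ = 5/3 for a monatomic ideal gas, so γ−1 = 2/3.
T₁ = 129 °C = 402.1 K.
T₂ = 402.1 × 16.5^(2/3) = 2606 K.
Q = 0, so ΔU = W_on_gas = nCᵥΔT with Cᵥ = R/(γ−1) = 12.47 J/(mol·K).
ΔU = 3.72 × 12.47 × (2606 − 402.1) = 102300 J.
Work done by the gas = −ΔU = -102300 J.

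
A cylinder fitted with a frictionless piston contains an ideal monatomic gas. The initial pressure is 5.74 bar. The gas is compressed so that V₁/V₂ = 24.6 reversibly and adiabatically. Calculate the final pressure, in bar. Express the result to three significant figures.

P₂ ≈ 1190 bar

Adiabatic: P₁V₁^γ = P₂V₂^γ ⇒ P₂ = P₁ (V₁/V₂)^γ.
For a monatomic ideal gas γ = 5/3.
P₂ = 5.74 × 24.6^(5/3) = 1194 bar.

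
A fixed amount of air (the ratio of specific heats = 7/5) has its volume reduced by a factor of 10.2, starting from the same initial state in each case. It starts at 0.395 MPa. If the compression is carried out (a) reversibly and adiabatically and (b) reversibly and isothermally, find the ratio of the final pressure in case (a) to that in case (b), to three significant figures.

P_adiabatic / P_isothermal ≈ 2.53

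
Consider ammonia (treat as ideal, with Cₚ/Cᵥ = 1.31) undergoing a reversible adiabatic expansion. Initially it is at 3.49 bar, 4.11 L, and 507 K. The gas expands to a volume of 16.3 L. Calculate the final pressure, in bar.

P₂ ≈ 0.574 bar

Adiabatic: P₁V₁^γ = P₂V₂^γ ⇒ P₂ = P₁ (V₁/V₂)^γ.
P₂ = 3.49 × (4.11/16.3)^(1.31) = 0.5741 bar.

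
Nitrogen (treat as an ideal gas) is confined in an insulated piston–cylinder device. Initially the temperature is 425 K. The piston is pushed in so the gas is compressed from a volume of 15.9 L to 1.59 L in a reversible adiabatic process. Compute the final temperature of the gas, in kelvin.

T₂ ≈ 1070 K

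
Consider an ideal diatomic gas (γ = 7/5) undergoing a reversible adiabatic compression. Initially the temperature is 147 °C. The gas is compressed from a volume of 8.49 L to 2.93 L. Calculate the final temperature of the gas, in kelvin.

T₂ ≈ 643 K

For a reversible adiabat TV^(γ−1) is constant, so T₂ = T₁ (V₁/V₂)^(γ−1).
T₁ = 147 °C = 420.1 K.
T₂ = 420.1 × (8.49/2.93)^(2/5) = 643 K.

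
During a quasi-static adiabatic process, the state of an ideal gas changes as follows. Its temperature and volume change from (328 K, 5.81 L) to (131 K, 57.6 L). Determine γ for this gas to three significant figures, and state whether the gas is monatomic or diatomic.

TV^(γ−1) = const ⇒ γ − 1 = ln(T₂/T₁) / ln(V₁/V₂).
γ = 1 + ln(131/328) / ln(5.81/57.6) = 1.4.
γ ≈ 1.40 is close to 7/5, so the gas is diatomic.

γ ≈ 1.40; diatomic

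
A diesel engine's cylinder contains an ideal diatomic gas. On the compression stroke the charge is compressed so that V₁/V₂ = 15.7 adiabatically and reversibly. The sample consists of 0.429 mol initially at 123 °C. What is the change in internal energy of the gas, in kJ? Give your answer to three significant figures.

ΔU ≈ 7.10 kJ

For a reversible adiabat TV^(γ−1) is constant, so T₂ = T₁ (V₁/V₂)^(γ−1).
γ = 7/5 for a diatomic ideal gas, so γ−1 = 2/5.
T₁ = 123 °C = 396.1 K.
T₂ = 396.1 × 15.7^(2/5) = 1192 K.
Q = 0, so ΔU = W_on_gas = nCᵥΔT with Cᵥ = R/(γ−1) = 20.79 J/(mol·K).
ΔU = 0.429 × 20.79 × (1192 − 396.1) = 7095 J.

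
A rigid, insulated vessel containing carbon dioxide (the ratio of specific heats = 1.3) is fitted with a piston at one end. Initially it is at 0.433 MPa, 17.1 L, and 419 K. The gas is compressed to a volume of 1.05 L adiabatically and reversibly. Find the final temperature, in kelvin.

Adiabatic: T₁V₁^(γ−1) = T₂V₂^(γ−1) ⇒ T₂ = T₁ (V₁/V₂)^(γ−1).
T₂ = 419 × (17.1/1.05)^(0.3) = 967.7 K.

T₂ ≈ 968 K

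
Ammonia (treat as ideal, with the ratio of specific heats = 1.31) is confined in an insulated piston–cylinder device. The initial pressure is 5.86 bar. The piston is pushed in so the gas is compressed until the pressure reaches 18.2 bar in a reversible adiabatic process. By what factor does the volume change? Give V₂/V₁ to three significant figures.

From PV^γ = const, V₂/V₁ = (P₁/P₂)^(1/γ).
V₂/V₁ = (5.86/18.2)^(0.763) = 0.421.

V₂/V₁ ≈ 0.421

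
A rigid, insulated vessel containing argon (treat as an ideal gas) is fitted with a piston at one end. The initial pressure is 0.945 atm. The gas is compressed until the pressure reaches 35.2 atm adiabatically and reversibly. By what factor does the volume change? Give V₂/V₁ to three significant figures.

From PV^γ = const, V₂/V₁ = (P₁/P₂)^(1/γ).
For a monatomic ideal gas γ = 5/3.
V₂/V₁ = (0.945/35.2)^(3/5) = 0.1141.

V₂/V₁ ≈ 0.114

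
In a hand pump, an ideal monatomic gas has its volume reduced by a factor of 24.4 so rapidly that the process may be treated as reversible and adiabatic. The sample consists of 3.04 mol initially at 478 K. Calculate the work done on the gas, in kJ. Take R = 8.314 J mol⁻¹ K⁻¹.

Adiabatic: T₁V₁^(γ−1) = T₂V₂^(γ−1) ⇒ T₂ = T₁ (V₁/V₂)^(γ−1).
γ = 5/3 for a monatomic ideal gas, so γ−1 = 2/3.
T₂ = 478 × 24.4^(2/3) = 4021 K.
Q = 0, so ΔU = W_on_gas = nCᵥΔT with Cᵥ = R/(γ−1) = 12.47 J/(mol·K).
ΔU = 3.04 × 12.47 × (4021 − 478) = 134300 J.

W ≈ 134 kJ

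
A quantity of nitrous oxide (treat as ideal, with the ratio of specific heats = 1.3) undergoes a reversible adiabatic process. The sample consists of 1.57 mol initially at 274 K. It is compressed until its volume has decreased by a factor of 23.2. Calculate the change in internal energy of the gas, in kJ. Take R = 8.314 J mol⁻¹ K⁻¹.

For a reversible adiabat TV^(γ−1) is constant, so T₂ = T₁ (V₁/V₂)^(γ−1).
T₂ = 274 × 23.2^(0.3) = 703.7 K.
Q = 0, so ΔU = W_on_gas = nCᵥΔT with Cᵥ = R/(γ−1) = 27.71 J/(mol·K).
ΔU = 1.57 × 27.71 × (703.7 − 274) = 18700 J.

ΔU ≈ 18.7 kJ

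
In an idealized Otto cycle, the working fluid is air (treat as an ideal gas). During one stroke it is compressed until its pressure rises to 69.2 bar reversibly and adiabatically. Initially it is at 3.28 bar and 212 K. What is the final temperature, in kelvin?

T₂ ≈ 507 K

Along an adiabat T P^((1−γ)/γ) is constant, so T₂ = T₁ (P₂/P₁)^((γ−1)/γ).
For a diatomic ideal gas γ = 7/5, so (γ−1)/γ = 2/7.
T₂ = 212 × (69.2/3.28)^(2/7) = 506.6 K.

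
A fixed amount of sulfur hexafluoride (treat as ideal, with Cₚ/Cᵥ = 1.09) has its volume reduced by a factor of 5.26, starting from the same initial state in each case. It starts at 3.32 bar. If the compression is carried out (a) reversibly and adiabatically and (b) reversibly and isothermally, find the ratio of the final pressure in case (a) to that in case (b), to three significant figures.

P_adiabatic / P_isothermal ≈ 1.16

Isothermal: P_b = P₁(V₁/V₂) = 3.32×5.26.
Adiabatic: P_a = P₁(V₁/V₂)^γ = 3.32×5.26^(1.09).
P_a/P_b = (V₁/V₂)^(γ−1) = 5.26^(0.09) = 1.161.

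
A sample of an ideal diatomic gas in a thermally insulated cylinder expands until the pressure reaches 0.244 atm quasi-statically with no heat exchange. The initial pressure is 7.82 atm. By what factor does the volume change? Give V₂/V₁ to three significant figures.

V₂/V₁ ≈ 11.9

From PV^γ = const, V₂/V₁ = (P₁/P₂)^(1/γ).
For a diatomic ideal gas γ = 7/5.
V₂/V₁ = (7.82/0.244)^(5/7) = 11.9.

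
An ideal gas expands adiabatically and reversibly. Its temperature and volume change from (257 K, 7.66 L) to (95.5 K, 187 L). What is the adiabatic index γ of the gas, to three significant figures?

γ ≈ 1.31

TV^(γ−1) = const ⇒ γ − 1 = ln(T₂/T₁) / ln(V₁/V₂).
γ = 1 + ln(95.5/257) / ln(7.66/187) = 1.31.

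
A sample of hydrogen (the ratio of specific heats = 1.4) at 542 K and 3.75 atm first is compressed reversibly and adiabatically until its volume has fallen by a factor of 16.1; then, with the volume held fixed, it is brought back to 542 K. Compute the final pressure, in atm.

Adiabatic step (PV^γ = const): P₂ = 3.75×16.1^(1.4) = 183.5 atm; T₂ = 542×16.1^(0.4) = 1647 K.
Isochoric: P₃ = P₂(T₃/T₂) = 183.5 × (542/1647) = 60.38 atm.

P₃ ≈ 60.4 atm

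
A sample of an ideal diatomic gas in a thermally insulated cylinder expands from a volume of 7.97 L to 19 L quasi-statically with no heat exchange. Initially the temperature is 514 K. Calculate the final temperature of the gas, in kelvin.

T₂ ≈ 363 K

For a reversible adiabat TV^(γ−1) is constant, so T₂ = T₁ (V₁/V₂)^(γ−1).
For a diatomic ideal gas γ = 7/5, so γ−1 = 2/5.
T₂ = 514 × (7.97/19)^(2/5) = 363.1 K.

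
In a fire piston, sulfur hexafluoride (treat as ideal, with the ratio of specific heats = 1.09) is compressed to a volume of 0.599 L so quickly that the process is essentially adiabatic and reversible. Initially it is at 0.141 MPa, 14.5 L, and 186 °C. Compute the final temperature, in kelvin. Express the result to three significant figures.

T₂ ≈ 612 K

Adiabatic: T₁V₁^(γ−1) = T₂V₂^(γ−1) ⇒ T₂ = T₁ (V₁/V₂)^(γ−1).
T₁ = 186 °C = 459.1 K.
T₂ = 459.1 × (14.5/0.599)^(0.09) = 611.7 K.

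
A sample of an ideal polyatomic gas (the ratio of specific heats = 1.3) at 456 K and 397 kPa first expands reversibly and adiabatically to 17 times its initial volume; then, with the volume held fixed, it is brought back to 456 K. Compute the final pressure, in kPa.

P₃ ≈ 23.4 kPa

Adiabatic step (PV^γ = const): P₂ = 397×(1/17)^(1.3) = 9.982 kPa; T₂ = 456×(1/17)^(0.3) = 194.9 K.
Isochoric: P₃ = P₂(T₃/T₂) = 9.982 × (456/194.9) = 23.35 kPa.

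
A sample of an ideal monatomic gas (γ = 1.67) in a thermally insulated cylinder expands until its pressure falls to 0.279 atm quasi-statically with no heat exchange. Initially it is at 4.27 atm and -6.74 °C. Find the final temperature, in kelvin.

Adiabatic: T₂/T₁ = (P₂/P₁)^((γ−1)/γ).
T₁ = -6.74 °C = 266.4 K.
T₂ = 266.4 × (0.279/4.27)^(0.401) = 89.17 K.

T₂ ≈ 89.2 K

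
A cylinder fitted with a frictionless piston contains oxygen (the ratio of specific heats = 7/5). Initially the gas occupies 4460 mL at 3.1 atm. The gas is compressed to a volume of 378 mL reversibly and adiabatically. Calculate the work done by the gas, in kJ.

P₂ = P₁(V₁/V₂)^γ = 3.1×(4460/378)^(7/5) = 98.16 atm.
For a reversible adiabat, W_by_gas = (P₁V₁ − P₂V₂)/(γ−1).
W_by = (314100×0.00446 − 9.946×10^6×0.000378) / (2/5) = -5897 J.

W ≈ -5.90 kJ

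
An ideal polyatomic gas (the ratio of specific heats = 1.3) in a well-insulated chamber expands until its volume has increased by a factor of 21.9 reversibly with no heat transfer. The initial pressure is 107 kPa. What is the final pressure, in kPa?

Since PV^γ is constant along a reversible adiabat, P₂ = P₁ (V₁/V₂)^γ.
P₂ = 107 × (1/21.9)^(1.3) = 1.936 kPa.

P₂ ≈ 1.94 kPa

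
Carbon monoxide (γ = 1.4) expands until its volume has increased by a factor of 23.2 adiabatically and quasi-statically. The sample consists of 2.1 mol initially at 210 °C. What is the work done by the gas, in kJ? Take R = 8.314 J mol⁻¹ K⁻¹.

Adiabatic: T₁V₁^(γ−1) = T₂V₂^(γ−1) ⇒ T₂ = T₁ (V₁/V₂)^(γ−1).
T₁ = 210 °C = 483.1 K.
T₂ = 483.1 × (1/23.2)^(0.4) = 137.4 K.
Q = 0, so ΔU = W_on_gas = nCᵥΔT with Cᵥ = R/(γ−1) = 20.79 J/(mol·K).
ΔU = 2.1 × 20.79 × (137.4 − 483.1) = -15090 J.
Work done by the gas = −ΔU = 15090 J.

W ≈ 15.1 kJ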